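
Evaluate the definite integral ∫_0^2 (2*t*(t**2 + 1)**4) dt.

3124/5

Let u = t**2 + 1, so du = 2*t dt. When t = 0, u = 1; when t = 2, u = 5.
The integral becomes ∫ u**4 du from 1 to 5, with antiderivative u**5/5.
Back in t: F(t) = (t**2 + 1)**5/5.
Then F(2) - F(0) = (625) - (1/5) = 3124/5.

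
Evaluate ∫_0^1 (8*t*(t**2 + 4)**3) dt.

369

Let u = t**2 + 4, so du = 2*t dt. When t = 0, u = 4; when t = 1, u = 5.
The integral becomes 4·∫ u**3 du from 4 to 5, with antiderivative u**4.
Back in t: F(t) = (t**2 + 4)**4.
Then F(1) - F(0) = (625) - (256) = 369.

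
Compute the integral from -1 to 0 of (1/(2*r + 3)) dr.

An antiderivative is F(r) = log(2*r + 3)/2.
Then F(0) - F(-1) = (log(3)/2) - (0) = log(3)/2.

log(3)/2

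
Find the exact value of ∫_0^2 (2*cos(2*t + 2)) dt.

-sin(2) + sin(6)

Let u = 2*t + 2, so du = 2 dt. When t = 0, u = 2; when t = 2, u = 6.
The integral becomes ∫ cos(u) du from 2 to 6, with antiderivative sin(u).
Back in t: F(t) = sin(2*t + 2).
Then F(2) - F(0) = (sin(6)) - (sin(2)) = -sin(2) + sin(6).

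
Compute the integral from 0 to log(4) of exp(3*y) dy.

Let u = exp(y), so du = exp(y) dy. When y = 0, u = 1; when y = log(4), u = 4.
The integral becomes ∫ u**2 du from 1 to 4, with antiderivative u**3/3.
Back in y: F(y) = exp(3*y)/3.
Then F(log(4)) - F(0) = (64/3) - (1/3) = 21.

21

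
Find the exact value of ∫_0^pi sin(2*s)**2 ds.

Use the identity sin^2(2*s) = (1 - cos(4*s))/2.
An antiderivative is F(s) = s/2 - sin(4*s)/8.
Then F(pi) - F(0) = (pi/2) - (0) = pi/2.

pi/2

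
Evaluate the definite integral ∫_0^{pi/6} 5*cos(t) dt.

5/2

An antiderivative is F(t) = 5*sin(t).
Then F(pi/6) - F(0) = (5/2) - (0) = 5/2.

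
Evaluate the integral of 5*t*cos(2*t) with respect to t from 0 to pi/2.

-5/2

Integrate by parts once (u = t, dv = 5*cos(2*t) dt).
An antiderivative is F(t) = 5*t*sin(2*t)/2 + 5*cos(2*t)/4.
Then F(pi/2) - F(0) = (-5/4) - (5/4) = -5/2.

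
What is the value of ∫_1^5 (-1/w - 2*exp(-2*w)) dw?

-log(5) - exp(-2) + exp(-10)

An antiderivative is F(w) = -log(w) + exp(-2*w).
Then F(5) - F(1) = (-log(5) + exp(-10)) - (exp(-2)) = -log(5) - exp(-2) + exp(-10).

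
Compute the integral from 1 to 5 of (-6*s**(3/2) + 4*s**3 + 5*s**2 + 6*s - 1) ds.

13516/15 - 60*sqrt(5)

By the power rule, an antiderivative is F(s) = -12*s**(5/2)/5 + s**4 + 5*s**3/3 + 3*s**2 - s.
Then F(5) - F(1) = (2710/3 - 60*sqrt(5)) - (34/15) = 13516/15 - 60*sqrt(5).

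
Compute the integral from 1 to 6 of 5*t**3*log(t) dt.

Integrate by parts once (u = ln t, dv = 5*t**3 dt).
An antiderivative is F(t) = 5*t**4*(4*log(t) - 1)/16.
Then F(6) - F(1) = (-405 + 1620*log(2) + 1620*log(3)) - (-5/16) = -6475/16 + 1620*log(2) + 1620*log(3).

-6475/16 + 1620*log(2) + 1620*log(3)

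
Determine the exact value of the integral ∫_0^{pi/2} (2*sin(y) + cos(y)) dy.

An antiderivative is F(y) = sin(y) - 2*cos(y).
Then F(pi/2) - F(0) = (1) - (-2) = 3.

3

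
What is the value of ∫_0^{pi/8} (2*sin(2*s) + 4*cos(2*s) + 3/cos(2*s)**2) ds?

An antiderivative is F(s) = 2*sin(2*s) - cos(2*s) + 3*tan(2*s)/2.
Then F(pi/8) - F(0) = (sqrt(2)/2 + 3/2) - (-1) = sqrt(2)/2 + 5/2.

sqrt(2)/2 + 5/2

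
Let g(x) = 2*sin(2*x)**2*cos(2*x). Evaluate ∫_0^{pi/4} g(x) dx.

1/3

Let u = sin(2*x), so du = 2*cos(2*x) dx. When x = 0, u = 0; when x = pi/4, u = 1.
The integral becomes ∫ u**2 du from 0 to 1, with antiderivative u**3/3.
Back in x: F(x) = sin(2*x)**3/3.
Then F(pi/4) - F(0) = (1/3) - (0) = 1/3.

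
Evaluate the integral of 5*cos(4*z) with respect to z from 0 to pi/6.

5*sqrt(3)/8

An antiderivative is F(z) = 5*sin(4*z)/4.
Then F(pi/6) - F(0) = (5*sqrt(3)/8) - (0) = 5*sqrt(3)/8.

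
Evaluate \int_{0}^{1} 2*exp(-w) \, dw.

2 - 2*exp(-1)

An antiderivative is F(w) = -2*exp(-w).
Then F(1) - F(0) = (-2*exp(-1)) - (-2) = 2 - 2*exp(-1).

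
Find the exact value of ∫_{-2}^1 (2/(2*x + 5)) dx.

log(7)

An antiderivative is F(x) = log(2*x + 5).
Then F(1) - F(-2) = (log(7)) - (0) = log(7).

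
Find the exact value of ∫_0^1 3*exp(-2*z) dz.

3/2 - 3*exp(-2)/2

An antiderivative is F(z) = -3*exp(-2*z)/2.
Then F(1) - F(0) = (-3*exp(-2)/2) - (-3/2) = 3/2 - 3*exp(-2)/2.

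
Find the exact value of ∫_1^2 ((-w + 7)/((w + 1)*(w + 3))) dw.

Factor the denominator: w**2 + 4*w + 3 = (w + 3)(w + 1).
Partial fractions: (-w + 7)/((w + 1)*(w + 3)) = -5/(w + 3) + 4/(w + 1).
An antiderivative is F(w) = 4*log(w + 1) - 5*log(w + 3).
Then F(2) - F(1) = (-5*log(5) + 4*log(3)) - (-log(64)) = -5*log(5) + 6*log(2) + 4*log(3).

-5*log(5) + 6*log(2) + 4*log(3)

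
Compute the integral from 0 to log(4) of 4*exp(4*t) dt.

255

Let u = exp(t), so du = exp(t) dt. When t = 0, u = 1; when t = log(4), u = 4.
The integral becomes 4·∫ u**3 du from 1 to 4, with antiderivative u**4.
Back in t: F(t) = exp(4*t).
Then F(log(4)) - F(0) = (256) - (1) = 255.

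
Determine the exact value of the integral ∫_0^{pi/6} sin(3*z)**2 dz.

Use the identity sin^2(3*z) = (1 - cos(6*z))/2.
An antiderivative is F(z) = z/2 - sin(6*z)/12.
Then F(pi/6) - F(0) = (pi/12) - (0) = pi/12.

pi/12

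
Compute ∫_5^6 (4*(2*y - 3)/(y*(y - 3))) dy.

-4*log(5) + 8*log(3)

Factor the denominator: y**2 - 3*y = y(y - 3).
Partial fractions: 4*(2*y - 3)/(y*(y - 3)) = 4/y + 4/(y - 3).
An antiderivative is F(y) = 4*log(y) + 4*log(y - 3).
Then F(6) - F(5) = (4*log(2) + 8*log(3)) - (4*log(2) + 4*log(5)) = -4*log(5) + 8*log(3).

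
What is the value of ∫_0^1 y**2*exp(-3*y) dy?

Integrate by parts twice (u = y^2, dv = exp(-3*y) dy).
An antiderivative is F(y) = (-9*y**2 - 6*y - 2)*exp(-3*y)/27.
Then F(1) - F(0) = (-17*exp(-3)/27) - (-2/27) = 2/27 - 17*exp(-3)/27.

2/27 - 17*exp(-3)/27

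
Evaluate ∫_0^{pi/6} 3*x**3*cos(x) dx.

Integrate by parts 3 times (u = x^3, dv = 3*cos(x) dx).
An antiderivative is F(x) = 3*x**3*sin(x) + 9*x**2*cos(x) - 18*x*sin(x) - 18*cos(x).
Then F(pi/6) - F(0) = (-9*sqrt(3) - 3*pi/2 + pi**3/144 + sqrt(3)*pi**2/8) - (-18) = -9*sqrt(3) - 3*pi/2 + pi**3/144 + sqrt(3)*pi**2/8 + 18.

-9*sqrt(3) - 3*pi/2 + pi**3/144 + sqrt(3)*pi**2/8 + 18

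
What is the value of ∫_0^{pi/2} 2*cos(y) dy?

An antiderivative is F(y) = 2*sin(y).
Then F(pi/2) - F(0) = (2) - (0) = 2.

2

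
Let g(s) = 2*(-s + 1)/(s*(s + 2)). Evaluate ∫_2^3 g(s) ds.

-3*log(5) + log(3) + 5*log(2)

Factor the denominator: s**2 + 2*s = (s + 2)s.
Partial fractions: 2*(-s + 1)/(s*(s + 2)) = -3/(s + 2) + 1/s.
An antiderivative is F(s) = log(s) - 3*log(s + 2).
Then F(3) - F(2) = (-3*log(5) + log(3)) - (-log(32)) = -3*log(5) + log(3) + 5*log(2).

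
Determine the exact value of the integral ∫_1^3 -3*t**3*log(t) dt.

Integrate by parts once (u = ln t, dv = -3*t**3 dt).
An antiderivative is F(t) = -3*t**4*(4*log(t) - 1)/16.
Then F(3) - F(1) = (243/16 - 243*log(3)/4) - (3/16) = 15 - 243*log(3)/4.

15 - 243*log(3)/4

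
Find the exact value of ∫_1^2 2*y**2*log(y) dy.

-14/9 + 16*log(2)/3

Integrate by parts once (u = ln y, dv = 2*y**2 dy).
An antiderivative is F(y) = 2*y**3*(3*log(y) - 1)/9.
Then F(2) - F(1) = (-16/9 + 16*log(2)/3) - (-2/9) = -14/9 + 16*log(2)/3.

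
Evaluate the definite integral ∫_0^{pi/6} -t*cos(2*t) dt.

Integrate by parts once (u = t, dv = -cos(2*t) dt).
An antiderivative is F(t) = -t*sin(2*t)/2 - cos(2*t)/4.
Then F(pi/6) - F(0) = (-sqrt(3)*pi/24 - 1/8) - (-1/4) = -sqrt(3)*pi/24 + 1/8.

-sqrt(3)*pi/24 + 1/8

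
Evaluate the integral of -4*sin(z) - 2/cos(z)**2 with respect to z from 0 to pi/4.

An antiderivative is F(z) = 4*cos(z) - 2*tan(z).
Then F(pi/4) - F(0) = (-2 + 2*sqrt(2)) - (4) = -6 + 2*sqrt(2).

-6 + 2*sqrt(2)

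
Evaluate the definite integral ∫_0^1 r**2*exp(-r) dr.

Integrate by parts twice (u = r^2, dv = exp(-r) dr).
An antiderivative is F(r) = (-r**2 - 2*r - 2)*exp(-r).
Then F(1) - F(0) = (-5*exp(-1)) - (-2) = 2 - 5*exp(-1).

2 - 5*exp(-1)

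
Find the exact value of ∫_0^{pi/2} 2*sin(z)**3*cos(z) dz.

Let u = sin(z), so du = cos(z) dz. When z = 0, u = 0; when z = pi/2, u = 1.
The integral becomes 2·∫ u**3 du from 0 to 1, with antiderivative u**4/2.
Back in z: F(z) = sin(z)**4/2.
Then F(pi/2) - F(0) = (1/2) - (0) = 1/2.

1/2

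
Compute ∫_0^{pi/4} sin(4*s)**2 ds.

pi/8

Use the identity sin^2(4*s) = (1 - cos(8*s))/2.
An antiderivative is F(s) = s/2 - sin(8*s)/16.
Then F(pi/4) - F(0) = (pi/8) - (0) = pi/8.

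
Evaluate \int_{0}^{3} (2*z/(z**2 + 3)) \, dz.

log(4)

Let u = z**2 + 3, so du = 2*z dz. When z = 0, u = 3; when z = 3, u = 12.
The integral becomes ∫ 1/u du from 3 to 12, with antiderivative log(u).
Back in z: F(z) = log(z**2 + 3).
Then F(3) - F(0) = (log(12)) - (log(3)) = log(4).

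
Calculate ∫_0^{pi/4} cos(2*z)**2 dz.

Use the identity cos^2(2*z) = (1 + cos(4*z))/2.
An antiderivative is F(z) = z/2 + sin(4*z)/8.
Then F(pi/4) - F(0) = (pi/8) - (0) = pi/8.

pi/8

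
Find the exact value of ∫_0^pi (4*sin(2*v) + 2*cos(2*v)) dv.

An antiderivative is F(v) = sin(2*v) - 2*cos(2*v).
Then F(pi) - F(0) = (-2) - (-2) = 0.

0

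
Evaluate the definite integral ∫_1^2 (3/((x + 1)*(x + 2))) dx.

-9*log(2) + 6*log(3)

Factor the denominator: x**2 + 3*x + 2 = (x + 2)(x + 1).
Partial fractions: 3/((x + 1)*(x + 2)) = -3/(x + 2) + 3/(x + 1).
An antiderivative is F(x) = 3*log(x + 1) - 3*log(x + 2).
Then F(2) - F(1) = (log(27/64)) - (log(8/27)) = -9*log(2) + 6*log(3).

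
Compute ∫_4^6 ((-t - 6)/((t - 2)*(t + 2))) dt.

Factor the denominator: t**2 - 4 = (t + 2)(t - 2).
Partial fractions: (-t - 6)/((t - 2)*(t + 2)) = 1/(t + 2) - 2/(t - 2).
An antiderivative is F(t) = -2*log(t - 2) + log(t + 2).
Then F(6) - F(4) = (-log(2)) - (log(3/2)) = -log(3).

-log(3)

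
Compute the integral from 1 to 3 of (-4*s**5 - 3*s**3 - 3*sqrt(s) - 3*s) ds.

By the power rule, an antiderivative is F(s) = -2*s**6/3 - 3*s**4/4 - 2*s**(3/2) - 3*s**2/2.
Then F(3) - F(1) = (-2241/4 - 6*sqrt(3)) - (-59/12) = -1666/3 - 6*sqrt(3).

-1666/3 - 6*sqrt(3)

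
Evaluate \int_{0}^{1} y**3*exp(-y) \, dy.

Integrate by parts 3 times (u = y^3, dv = exp(-y) dy).
An antiderivative is F(y) = (-y**3 - 3*y**2 - 6*y - 6)*exp(-y).
Then F(1) - F(0) = (-16*exp(-1)) - (-6) = 6 - 16*exp(-1).

6 - 16*exp(-1)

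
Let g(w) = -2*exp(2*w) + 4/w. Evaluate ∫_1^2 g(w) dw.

An antiderivative is F(w) = -exp(2*w) + 4*log(w).
Then F(2) - F(1) = (-exp(4) + log(16)) - (-exp(2)) = -exp(4) + log(16) + exp(2).

-exp(4) + log(16) + exp(2)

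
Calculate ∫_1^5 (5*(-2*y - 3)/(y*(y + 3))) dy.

Factor the denominator: y**2 + 3*y = (y + 3)y.
Partial fractions: 5*(-2*y - 3)/(y*(y + 3)) = -5/(y + 3) - 5/y.
An antiderivative is F(y) = -5*log(y) - 5*log(y + 3).
Then F(5) - F(1) = (-15*log(2) - 5*log(5)) - (-10*log(2)) = -5*log(5) - 5*log(2).

-5*log(5) - 5*log(2)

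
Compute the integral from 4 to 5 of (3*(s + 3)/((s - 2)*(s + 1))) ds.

Factor the denominator: s**2 - s - 2 = (s + 1)(s - 2).
Partial fractions: 3*(s + 3)/((s - 2)*(s + 1)) = -2/(s + 1) + 5/(s - 2).
An antiderivative is F(s) = 5*log(s - 2) - 2*log(s + 1).
Then F(5) - F(4) = (log(27/4)) - (log(32/25)) = -7*log(2) + 2*log(5) + 3*log(3).

-7*log(2) + 2*log(5) + 3*log(3)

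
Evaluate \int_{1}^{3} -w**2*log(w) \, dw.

Integrate by parts once (u = ln w, dv = -w**2 dw).
An antiderivative is F(w) = -w**3*(3*log(w) - 1)/9.
Then F(3) - F(1) = (3 - 9*log(3)) - (1/9) = 26/9 - 9*log(3).

26/9 - 9*log(3)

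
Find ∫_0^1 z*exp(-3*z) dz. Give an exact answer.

Integrate by parts once (u = z, dv = exp(-3*z) dz).
An antiderivative is F(z) = (-3*z - 1)*exp(-3*z)/9.
Then F(1) - F(0) = (-4*exp(-3)/9) - (-1/9) = (-4 + exp(3))*exp(-3)/9.

(-4 + exp(3))*exp(-3)/9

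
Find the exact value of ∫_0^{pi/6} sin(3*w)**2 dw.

pi/12

Use the identity sin^2(3*w) = (1 - cos(6*w))/2.
An antiderivative is F(w) = w/2 - sin(6*w)/12.
Then F(pi/6) - F(0) = (pi/12) - (0) = pi/12.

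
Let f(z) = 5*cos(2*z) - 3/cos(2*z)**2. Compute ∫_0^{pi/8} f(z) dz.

-3/2 + 5*sqrt(2)/4

An antiderivative is F(z) = 5*sin(2*z)/2 - 3*tan(2*z)/2.
Then F(pi/8) - F(0) = (-3/2 + 5*sqrt(2)/4) - (0) = -3/2 + 5*sqrt(2)/4.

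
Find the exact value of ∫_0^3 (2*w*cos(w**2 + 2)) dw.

Let u = w**2 + 2, so du = 2*w dw. When w = 0, u = 2; when w = 3, u = 11.
The integral becomes ∫ cos(u) du from 2 to 11, with antiderivative sin(u).
Back in w: F(w) = sin(w**2 + 2).
Then F(3) - F(0) = (sin(11)) - (sin(2)) = sin(11) - sin(2).

sin(11) - sin(2)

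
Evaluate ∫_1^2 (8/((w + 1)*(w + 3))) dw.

Factor the denominator: w**2 + 4*w + 3 = (w + 3)(w + 1).
Partial fractions: 8/((w + 1)*(w + 3)) = -4/(w + 3) + 4/(w + 1).
An antiderivative is F(w) = 4*log(w + 1) - 4*log(w + 3).
Then F(2) - F(1) = (-4*log(5) + 4*log(3)) - (-log(16)) = -4*log(5) + 4*log(2) + 4*log(3).

-4*log(5) + 4*log(2) + 4*log(3)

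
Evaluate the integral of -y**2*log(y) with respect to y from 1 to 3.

26/9 - 9*log(3)

Integrate by parts once (u = ln y, dv = -y**2 dy).
An antiderivative is F(y) = -y**3*(3*log(y) - 1)/9.
Then F(3) - F(1) = (3 - 9*log(3)) - (1/9) = 26/9 - 9*log(3).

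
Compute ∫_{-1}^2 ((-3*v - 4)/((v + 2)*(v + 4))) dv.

-log(4)

Factor the denominator: v**2 + 6*v + 8 = (v + 4)(v + 2).
Partial fractions: (-3*v - 4)/((v + 2)*(v + 4)) = -4/(v + 4) + 1/(v + 2).
An antiderivative is F(v) = log(v + 2) - 4*log(v + 4).
Then F(2) - F(-1) = (-4*log(3) - 2*log(2)) - (-log(81)) = -log(4).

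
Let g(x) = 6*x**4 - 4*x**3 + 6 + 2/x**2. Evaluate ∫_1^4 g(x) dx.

9921/10

By the power rule, an antiderivative is F(x) = 6*x**5/5 - x**4 + 6*x - 2/x.
Then F(4) - F(1) = (9963/10) - (21/5) = 9921/10.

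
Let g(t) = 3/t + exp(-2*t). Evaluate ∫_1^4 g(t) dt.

(-1 + exp(6) + 12*exp(8)*log(2))*exp(-8)/2

An antiderivative is F(t) = 3*log(t) - exp(-2*t)/2.
Then F(4) - F(1) = (-exp(-8)/2 + 6*log(2)) - (-exp(-2)/2) = (-1 + exp(6) + 12*exp(8)*log(2))*exp(-8)/2.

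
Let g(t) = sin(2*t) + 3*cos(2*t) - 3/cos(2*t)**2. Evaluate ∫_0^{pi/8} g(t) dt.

-1 + sqrt(2)/2

An antiderivative is F(t) = 3*sin(2*t)/2 - cos(2*t)/2 - 3*tan(2*t)/2.
Then F(pi/8) - F(0) = (-3/2 + sqrt(2)/2) - (-1/2) = -1 + sqrt(2)/2.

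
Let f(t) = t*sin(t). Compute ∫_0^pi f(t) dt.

Integrate by parts once (u = t, dv = sin(t) dt).
An antiderivative is F(t) = -t*cos(t) + sin(t).
Then F(pi) - F(0) = (pi) - (0) = pi.

pi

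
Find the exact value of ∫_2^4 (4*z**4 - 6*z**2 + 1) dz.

By the power rule, an antiderivative is F(z) = 4*z**5/5 - 2*z**3 + z.
Then F(4) - F(2) = (3476/5) - (58/5) = 3418/5.

3418/5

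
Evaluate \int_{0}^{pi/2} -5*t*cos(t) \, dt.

Integrate by parts once (u = t, dv = -5*cos(t) dt).
An antiderivative is F(t) = -5*t*sin(t) - 5*cos(t).
Then F(pi/2) - F(0) = (-5*pi/2) - (-5) = 5 - 5*pi/2.

5 - 5*pi/2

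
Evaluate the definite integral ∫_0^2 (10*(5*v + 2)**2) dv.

Let u = 5*v + 2, so du = 5 dv. When v = 0, u = 2; when v = 2, u = 12.
The integral becomes 2·∫ u**2 du from 2 to 12, with antiderivative 2*u**3/3.
Back in v: F(v) = 2*(5*v + 2)**3/3.
Then F(2) - F(0) = (1152) - (16/3) = 3440/3.

3440/3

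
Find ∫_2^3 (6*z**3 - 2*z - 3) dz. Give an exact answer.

179/2

By the power rule, an antiderivative is F(z) = 3*z**4/2 - z**2 - 3*z.
Then F(3) - F(2) = (207/2) - (14) = 179/2.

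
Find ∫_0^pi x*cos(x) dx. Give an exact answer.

Integrate by parts once (u = x, dv = cos(x) dx).
An antiderivative is F(x) = x*sin(x) + cos(x).
Then F(pi) - F(0) = (-1) - (1) = -2.

-2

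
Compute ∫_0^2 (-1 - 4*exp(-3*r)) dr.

An antiderivative is F(r) = -r + 4*exp(-3*r)/3.
Then F(2) - F(0) = (-2 + 4*exp(-6)/3) - (4/3) = -10/3 + 4*exp(-6)/3.

-10/3 + 4*exp(-6)/3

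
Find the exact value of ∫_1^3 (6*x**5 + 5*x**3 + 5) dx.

By the power rule, an antiderivative is F(x) = x**6 + 5*x**4/4 + 5*x.
Then F(3) - F(1) = (3381/4) - (29/4) = 838.

838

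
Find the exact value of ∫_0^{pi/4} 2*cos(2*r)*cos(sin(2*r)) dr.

sin(1)

Let u = sin(2*r), so du = 2*cos(2*r) dr. When r = 0, u = 0; when r = pi/4, u = 1.
The integral becomes ∫ cos(u) du from 0 to 1, with antiderivative sin(u).
Back in r: F(r) = sin(sin(2*r)).
Then F(pi/4) - F(0) = (sin(1)) - (0) = sin(1).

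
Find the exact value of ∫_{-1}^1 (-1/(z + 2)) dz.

-log(3)

An antiderivative is F(z) = -log(z + 2).
Then F(1) - F(-1) = (-log(3)) - (0) = -log(3).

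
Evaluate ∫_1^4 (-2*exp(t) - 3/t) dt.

An antiderivative is F(t) = -2*exp(t) - 3*log(t).
Then F(4) - F(1) = (-2*exp(4) - log(64)) - (-2*exp(1)) = -2*exp(4) - 6*log(2) + 2*exp(1).

-2*exp(4) - 6*log(2) + 2*exp(1)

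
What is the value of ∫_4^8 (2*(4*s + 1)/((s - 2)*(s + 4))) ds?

Factor the denominator: s**2 + 2*s - 8 = (s + 4)(s - 2).
Partial fractions: 2*(4*s + 1)/((s - 2)*(s + 4)) = 5/(s + 4) + 3/(s - 2).
An antiderivative is F(s) = 3*log(s - 2) + 5*log(s + 4).
Then F(8) - F(4) = (8*log(3) + 13*log(2)) - (18*log(2)) = -5*log(2) + 8*log(3).

-5*log(2) + 8*log(3)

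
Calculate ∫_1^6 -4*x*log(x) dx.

Integrate by parts once (u = ln x, dv = -4*x dx).
An antiderivative is F(x) = -x**2*(2*log(x) - 1).
Then F(6) - F(1) = (-72*log(3) - 72*log(2) + 36) - (1) = -72*log(3) - 72*log(2) + 35.

-72*log(3) - 72*log(2) + 35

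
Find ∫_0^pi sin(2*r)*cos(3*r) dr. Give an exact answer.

Use the identity sin(2*r)cos(3*r) = [sin(5*r) + sin(-r)]/2.
An antiderivative is F(r) = cos(r)/2 - cos(5*r)/10.
Then F(pi) - F(0) = (-2/5) - (2/5) = -4/5.

-4/5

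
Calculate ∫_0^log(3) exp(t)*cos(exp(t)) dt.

Let u = exp(t), so du = exp(t) dt. When t = 0, u = 1; when t = log(3), u = 3.
The integral becomes ∫ cos(u) du from 1 to 3, with antiderivative sin(u).
Back in t: F(t) = sin(exp(t)).
Then F(log(3)) - F(0) = (sin(3)) - (sin(1)) = -sin(1) + sin(3).

-sin(1) + sin(3)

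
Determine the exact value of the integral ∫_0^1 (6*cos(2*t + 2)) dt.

-3*sin(2) + 3*sin(4)

Let u = 2*t + 2, so du = 2 dt. When t = 0, u = 2; when t = 1, u = 4.
The integral becomes 3·∫ cos(u) du from 2 to 4, with antiderivative 3*sin(u).
Back in t: F(t) = 3*sin(2*t + 2).
Then F(1) - F(0) = (3*sin(4)) - (3*sin(2)) = -3*sin(2) + 3*sin(4).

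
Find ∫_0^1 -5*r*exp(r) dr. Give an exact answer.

Integrate by parts once (u = r, dv = -5*exp(r) dr).
An antiderivative is F(r) = (-5*r + 5)*exp(r).
Then F(1) - F(0) = (0) - (5) = -5.

-5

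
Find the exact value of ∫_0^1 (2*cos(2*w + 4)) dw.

sin(6) - sin(4)

Let u = 2*w + 4, so du = 2 dw. When w = 0, u = 4; when w = 1, u = 6.
The integral becomes ∫ cos(u) du from 4 to 6, with antiderivative sin(u).
Back in w: F(w) = sin(2*w + 4).
Then F(1) - F(0) = (sin(6)) - (sin(4)) = sin(6) - sin(4).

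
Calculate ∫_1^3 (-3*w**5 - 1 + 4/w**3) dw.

By the power rule, an antiderivative is F(w) = -w**6/2 - w - 2/w**2.
Then F(3) - F(1) = (-6619/18) - (-7/2) = -3278/9.

-3278/9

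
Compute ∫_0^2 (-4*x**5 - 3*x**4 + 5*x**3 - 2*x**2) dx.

By the power rule, an antiderivative is F(x) = -2*x**6/3 - 3*x**5/5 + 5*x**4/4 - 2*x**3/3.
Then F(2) - F(0) = (-236/5) - (0) = -236/5.

-236/5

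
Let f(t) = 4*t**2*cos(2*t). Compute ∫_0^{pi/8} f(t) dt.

Integrate by parts twice (u = t^2, dv = 4*cos(2*t) dt).
An antiderivative is F(t) = 2*t**2*sin(2*t) + 2*t*cos(2*t) - sin(2*t).
Then F(pi/8) - F(0) = (sqrt(2)*(-32 + pi**2 + 8*pi)/64) - (0) = sqrt(2)*(-32 + pi**2 + 8*pi)/64.

sqrt(2)*(-32 + pi**2 + 8*pi)/64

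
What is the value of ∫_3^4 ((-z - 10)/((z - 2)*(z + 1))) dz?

-10*log(2) + 3*log(5)

Factor the denominator: z**2 - z - 2 = (z + 1)(z - 2).
Partial fractions: (-z - 10)/((z - 2)*(z + 1)) = 3/(z + 1) - 4/(z - 2).
An antiderivative is F(z) = -4*log(z - 2) + 3*log(z + 1).
Then F(4) - F(3) = (-4*log(2) + 3*log(5)) - (log(64)) = -10*log(2) + 3*log(5).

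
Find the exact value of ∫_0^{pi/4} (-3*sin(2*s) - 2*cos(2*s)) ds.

An antiderivative is F(s) = -sin(2*s) + 3*cos(2*s)/2.
Then F(pi/4) - F(0) = (-1) - (3/2) = -5/2.

-5/2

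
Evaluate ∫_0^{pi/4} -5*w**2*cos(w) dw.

5*sqrt(2)*(-8*pi - pi**2 + 32)/32

Integrate by parts twice (u = w^2, dv = -5*cos(w) dw).
An antiderivative is F(w) = -5*w**2*sin(w) - 10*w*cos(w) + 10*sin(w).
Then F(pi/4) - F(0) = (5*sqrt(2)*(-8*pi - pi**2 + 32)/32) - (0) = 5*sqrt(2)*(-8*pi - pi**2 + 32)/32.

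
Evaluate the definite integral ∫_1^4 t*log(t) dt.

-15/4 + 16*log(2)

Integrate by parts once (u = ln t, dv = t dt).
An antiderivative is F(t) = t**2*(2*log(t) - 1)/4.
Then F(4) - F(1) = (-4 + 16*log(2)) - (-1/4) = -15/4 + 16*log(2).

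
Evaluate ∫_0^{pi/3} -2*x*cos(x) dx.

-sqrt(3)*pi/3 + 1

Integrate by parts once (u = x, dv = -2*cos(x) dx).
An antiderivative is F(x) = -2*x*sin(x) - 2*cos(x).
Then F(pi/3) - F(0) = (-sqrt(3)*pi/3 - 1) - (-2) = -sqrt(3)*pi/3 + 1.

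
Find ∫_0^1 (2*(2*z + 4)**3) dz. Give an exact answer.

260

Let u = 2*z + 4, so du = 2 dz. When z = 0, u = 4; when z = 1, u = 6.
The integral becomes ∫ u**3 du from 4 to 6, with antiderivative u**4/4.
Back in z: F(z) = (2*z + 4)**4/4.
Then F(1) - F(0) = (324) - (64) = 260.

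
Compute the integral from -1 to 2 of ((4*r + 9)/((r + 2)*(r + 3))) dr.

Factor the denominator: r**2 + 5*r + 6 = (r + 3)(r + 2).
Partial fractions: (4*r + 9)/((r + 2)*(r + 3)) = 3/(r + 3) + 1/(r + 2).
An antiderivative is F(r) = log(r + 2) + 3*log(r + 3).
Then F(2) - F(-1) = (2*log(2) + 3*log(5)) - (log(8)) = -log(2) + 3*log(5).

-log(2) + 3*log(5)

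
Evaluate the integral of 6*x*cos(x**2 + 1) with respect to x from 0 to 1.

Let u = x**2 + 1, so du = 2*x dx. When x = 0, u = 1; when x = 1, u = 2.
The integral becomes 3·∫ cos(u) du from 1 to 2, with antiderivative 3*sin(u).
Back in x: F(x) = 3*sin(x**2 + 1).
Then F(1) - F(0) = (3*sin(2)) - (3*sin(1)) = -3*sin(1) + 3*sin(2).

-3*sin(1) + 3*sin(2)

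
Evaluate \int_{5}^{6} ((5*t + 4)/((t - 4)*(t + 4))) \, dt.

Factor the denominator: t**2 - 16 = (t + 4)(t - 4).
Partial fractions: (5*t + 4)/((t - 4)*(t + 4)) = 2/(t + 4) + 3/(t - 4).
An antiderivative is F(t) = 3*log(t - 4) + 2*log(t + 4).
Then F(6) - F(5) = (2*log(5) + 5*log(2)) - (log(81)) = -4*log(3) + 2*log(5) + 5*log(2).

-4*log(3) + 2*log(5) + 5*log(2)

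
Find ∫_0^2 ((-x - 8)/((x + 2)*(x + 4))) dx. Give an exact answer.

Factor the denominator: x**2 + 6*x + 8 = (x + 4)(x + 2).
Partial fractions: (-x - 8)/((x + 2)*(x + 4)) = 2/(x + 4) - 3/(x + 2).
An antiderivative is F(x) = -3*log(x + 2) + 2*log(x + 4).
Then F(2) - F(0) = (log(9/16)) - (log(2)) = log(9/32).

log(9/32)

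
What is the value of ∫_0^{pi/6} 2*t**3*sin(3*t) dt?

-4/27 + pi**2/54

Integrate by parts 3 times (u = t^3, dv = 2*sin(3*t) dt).
An antiderivative is F(t) = -2*t**3*cos(3*t)/3 + 2*t**2*sin(3*t)/3 + 4*t*cos(3*t)/9 - 4*sin(3*t)/27.
Then F(pi/6) - F(0) = (-4/27 + pi**2/54) - (0) = -4/27 + pi**2/54.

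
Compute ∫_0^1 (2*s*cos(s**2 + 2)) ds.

Let u = s**2 + 2, so du = 2*s ds. When s = 0, u = 2; when s = 1, u = 3.
The integral becomes ∫ cos(u) du from 2 to 3, with antiderivative sin(u).
Back in s: F(s) = sin(s**2 + 2).
Then F(1) - F(0) = (sin(3)) - (sin(2)) = -sin(2) + sin(3).

-sin(2) + sin(3)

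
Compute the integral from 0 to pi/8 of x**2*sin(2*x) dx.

-1/4 - sqrt(2)*pi**2/256 + sqrt(2)*pi/32 + sqrt(2)/8

Integrate by parts twice (u = x^2, dv = sin(2*x) dx).
An antiderivative is F(x) = -x**2*cos(2*x)/2 + x*sin(2*x)/2 + cos(2*x)/4.
Then F(pi/8) - F(0) = (sqrt(2)*(-pi**2 + 8*pi + 32)/256) - (1/4) = -1/4 - sqrt(2)*pi**2/256 + sqrt(2)*pi/32 + sqrt(2)/8.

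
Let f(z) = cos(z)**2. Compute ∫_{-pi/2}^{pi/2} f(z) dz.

pi/2

Use the identity cos^2(z) = (1 + cos(2*z))/2.
An antiderivative is F(z) = z/2 + sin(2*z)/4.
Then F(pi/2) - F(-pi/2) = (pi/4) - (-pi/4) = pi/2.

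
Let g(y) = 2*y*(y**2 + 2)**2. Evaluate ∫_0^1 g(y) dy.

19/3

Let u = y**2 + 2, so du = 2*y dy. When y = 0, u = 2; when y = 1, u = 3.
The integral becomes ∫ u**2 du from 2 to 3, with antiderivative u**3/3.
Back in y: F(y) = (y**2 + 2)**3/3.
Then F(1) - F(0) = (9) - (8/3) = 19/3.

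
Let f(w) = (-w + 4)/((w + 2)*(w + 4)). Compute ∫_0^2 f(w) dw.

-4*log(3) + 7*log(2)

Factor the denominator: w**2 + 6*w + 8 = (w + 4)(w + 2).
Partial fractions: (-w + 4)/((w + 2)*(w + 4)) = -4/(w + 4) + 3/(w + 2).
An antiderivative is F(w) = 3*log(w + 2) - 4*log(w + 4).
Then F(2) - F(0) = (log(4/81)) - (-log(32)) = -4*log(3) + 7*log(2).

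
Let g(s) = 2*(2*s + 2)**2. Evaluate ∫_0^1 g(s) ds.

56/3

Let u = 2*s + 2, so du = 2 ds. When s = 0, u = 2; when s = 1, u = 4.
The integral becomes ∫ u**2 du from 2 to 4, with antiderivative u**3/3.
Back in s: F(s) = (2*s + 2)**3/3.
Then F(1) - F(0) = (64/3) - (8/3) = 56/3.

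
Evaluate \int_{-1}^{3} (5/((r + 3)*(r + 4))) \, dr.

Factor the denominator: r**2 + 7*r + 12 = (r + 4)(r + 3).
Partial fractions: 5/((r + 3)*(r + 4)) = -5/(r + 4) + 5/(r + 3).
An antiderivative is F(r) = 5*log(r + 3) - 5*log(r + 4).
Then F(3) - F(-1) = (-5*log(7) + 5*log(2) + 5*log(3)) - (-5*log(3) + 5*log(2)) = -5*log(7) + 10*log(3).

-5*log(7) + 10*log(3)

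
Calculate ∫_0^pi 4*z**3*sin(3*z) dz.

4*pi*(-2 + 3*pi**2)/9

Integrate by parts 3 times (u = z^3, dv = 4*sin(3*z) dz).
An antiderivative is F(z) = -4*z**3*cos(3*z)/3 + 4*z**2*sin(3*z)/3 + 8*z*cos(3*z)/9 - 8*sin(3*z)/27.
Then F(pi) - F(0) = (4*pi*(-2 + 3*pi**2)/9) - (0) = 4*pi*(-2 + 3*pi**2)/9.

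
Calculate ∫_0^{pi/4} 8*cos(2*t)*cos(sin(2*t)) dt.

4*sin(1)

Let u = sin(2*t), so du = 2*cos(2*t) dt. When t = 0, u = 0; when t = pi/4, u = 1.
The integral becomes 4·∫ cos(u) du from 0 to 1, with antiderivative 4*sin(u).
Back in t: F(t) = 4*sin(sin(2*t)).
Then F(pi/4) - F(0) = (4*sin(1)) - (0) = 4*sin(1).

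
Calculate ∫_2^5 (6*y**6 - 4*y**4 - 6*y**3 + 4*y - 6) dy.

By the power rule, an antiderivative is F(y) = 6*y**7/7 - 4*y**5/5 - 3*y**4/2 + 2*y**2 - 6*y.
Then F(5) - F(2) = (889655/14) - (1964/35) = 4444347/70.

4444347/70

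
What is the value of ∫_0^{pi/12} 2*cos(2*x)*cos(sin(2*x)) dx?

sin(1/2)

Let u = sin(2*x), so du = 2*cos(2*x) dx. When x = 0, u = 0; when x = pi/12, u = 1/2.
The integral becomes ∫ cos(u) du from 0 to 1/2, with antiderivative sin(u).
Back in x: F(x) = sin(sin(2*x)).
Then F(pi/12) - F(0) = (sin(1/2)) - (0) = sin(1/2).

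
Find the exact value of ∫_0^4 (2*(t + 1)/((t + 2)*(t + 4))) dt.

Factor the denominator: t**2 + 6*t + 8 = (t + 4)(t + 2).
Partial fractions: 2*(t + 1)/((t + 2)*(t + 4)) = 3/(t + 4) - 1/(t + 2).
An antiderivative is F(t) = -log(t + 2) + 3*log(t + 4).
Then F(4) - F(0) = (-log(3) + 8*log(2)) - (log(32)) = log(8/3).

log(8/3)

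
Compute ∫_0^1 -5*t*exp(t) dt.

-5

Integrate by parts once (u = t, dv = -5*exp(t) dt).
An antiderivative is F(t) = (-5*t + 5)*exp(t).
Then F(1) - F(0) = (0) - (5) = -5.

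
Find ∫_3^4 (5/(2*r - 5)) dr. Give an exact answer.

5*log(3)/2

An antiderivative is F(r) = 5*log(2*r - 5)/2.
Then F(4) - F(3) = (5*log(3)/2) - (0) = 5*log(3)/2.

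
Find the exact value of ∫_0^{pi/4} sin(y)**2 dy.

Use the identity sin^2(y) = (1 - cos(2*y))/2.
An antiderivative is F(y) = y/2 - sin(2*y)/4.
Then F(pi/4) - F(0) = (-1/4 + pi/8) - (0) = -1/4 + pi/8.

-1/4 + pi/8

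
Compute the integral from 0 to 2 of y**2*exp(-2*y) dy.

Integrate by parts twice (u = y^2, dv = exp(-2*y) dy).
An antiderivative is F(y) = (-2*y**2 - 2*y - 1)*exp(-2*y)/4.
Then F(2) - F(0) = (-13*exp(-4)/4) - (-1/4) = (-13 + exp(4))*exp(-4)/4.

(-13 + exp(4))*exp(-4)/4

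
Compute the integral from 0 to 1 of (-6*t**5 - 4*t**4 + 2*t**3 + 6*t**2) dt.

7/10

By the power rule, an antiderivative is F(t) = -t**6 - 4*t**5/5 + t**4/2 + 2*t**3.
Then F(1) - F(0) = (7/10) - (0) = 7/10.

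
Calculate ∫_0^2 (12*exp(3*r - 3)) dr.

Let u = 3*r - 3, so du = 3 dr. When r = 0, u = -3; when r = 2, u = 3.
The integral becomes 4·∫ exp(u) du from -3 to 3, with antiderivative 4*exp(u).
Back in r: F(r) = 4*exp(3*r - 3).
Then F(2) - F(0) = (4*exp(3)) - (4*exp(-3)) = 8*sinh(3).

8*sinh(3)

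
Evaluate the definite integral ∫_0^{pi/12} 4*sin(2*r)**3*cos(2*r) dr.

1/32

Let u = sin(2*r), so du = 2*cos(2*r) dr. When r = 0, u = 0; when r = pi/12, u = 1/2.
The integral becomes 2·∫ u**3 du from 0 to 1/2, with antiderivative u**4/2.
Back in r: F(r) = sin(2*r)**4/2.
Then F(pi/12) - F(0) = (1/32) - (0) = 1/32.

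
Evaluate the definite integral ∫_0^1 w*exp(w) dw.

Integrate by parts once (u = w, dv = exp(w) dw).
An antiderivative is F(w) = (w - 1)*exp(w).
Then F(1) - F(0) = (0) - (-1) = 1.

1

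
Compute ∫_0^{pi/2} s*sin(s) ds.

Integrate by parts once (u = s, dv = sin(s) ds).
An antiderivative is F(s) = -s*cos(s) + sin(s).
Then F(pi/2) - F(0) = (1) - (0) = 1.

1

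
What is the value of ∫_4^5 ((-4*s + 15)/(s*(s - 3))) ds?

Factor the denominator: s**2 - 3*s = s(s - 3).
Partial fractions: (-4*s + 15)/(s*(s - 3)) = -5/s + 1/(s - 3).
An antiderivative is F(s) = -5*log(s) + log(s - 3).
Then F(5) - F(4) = (-5*log(5) + log(2)) - (-10*log(2)) = -5*log(5) + 11*log(2).

-5*log(5) + 11*log(2)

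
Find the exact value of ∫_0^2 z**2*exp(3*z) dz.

Integrate by parts twice (u = z^2, dv = exp(3*z) dz).
An antiderivative is F(z) = (9*z**2 - 6*z + 2)*exp(3*z)/27.
Then F(2) - F(0) = (26*exp(6)/27) - (2/27) = -2/27 + 26*exp(6)/27.

-2/27 + 26*exp(6)/27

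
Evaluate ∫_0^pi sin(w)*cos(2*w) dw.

-2/3

Use the identity sin(w)cos(2*w) = [sin(3*w) + sin(-w)]/2.
An antiderivative is F(w) = cos(w)/2 - cos(3*w)/6.
Then F(pi) - F(0) = (-1/3) - (1/3) = -2/3.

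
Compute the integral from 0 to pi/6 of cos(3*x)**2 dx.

pi/12

Use the identity cos^2(3*x) = (1 + cos(6*x))/2.
An antiderivative is F(x) = x/2 + sin(6*x)/12.
Then F(pi/6) - F(0) = (pi/12) - (0) = pi/12.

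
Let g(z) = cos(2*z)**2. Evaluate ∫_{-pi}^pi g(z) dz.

Use the identity cos^2(2*z) = (1 + cos(4*z))/2.
An antiderivative is F(z) = z/2 + sin(4*z)/8.
Then F(pi) - F(-pi) = (pi/2) - (-pi/2) = pi.

pi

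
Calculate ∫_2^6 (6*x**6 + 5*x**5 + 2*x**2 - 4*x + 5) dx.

By the power rule, an antiderivative is F(x) = 6*x**7/7 + 5*x**6/6 + 2*x**3/3 - 2*x**2 + 5*x.
Then F(6) - F(2) = (1952490/7) - (3578/21) = 5853892/21.

5853892/21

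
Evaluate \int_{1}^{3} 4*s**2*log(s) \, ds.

Integrate by parts once (u = ln s, dv = 4*s**2 ds).
An antiderivative is F(s) = 4*s**3*(3*log(s) - 1)/9.
Then F(3) - F(1) = (-12 + 36*log(3)) - (-4/9) = -104/9 + 36*log(3).

-104/9 + 36*log(3)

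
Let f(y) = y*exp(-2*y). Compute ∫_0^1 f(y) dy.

(-3 + exp(2))*exp(-2)/4

Integrate by parts once (u = y, dv = exp(-2*y) dy).
An antiderivative is F(y) = (-2*y - 1)*exp(-2*y)/4.
Then F(1) - F(0) = (-3*exp(-2)/4) - (-1/4) = (-3 + exp(2))*exp(-2)/4.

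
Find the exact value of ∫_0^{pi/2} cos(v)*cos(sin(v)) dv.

sin(1)

Let u = sin(v), so du = cos(v) dv. When v = 0, u = 0; when v = pi/2, u = 1.
The integral becomes ∫ cos(u) du from 0 to 1, with antiderivative sin(u).
Back in v: F(v) = sin(sin(v)).
Then F(pi/2) - F(0) = (sin(1)) - (0) = sin(1).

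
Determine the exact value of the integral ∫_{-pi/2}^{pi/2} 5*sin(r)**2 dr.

5*pi/2

Use the identity sin^2(r) = (1 - cos(2*r))/2.
An antiderivative is F(r) = 5*r/2 - 5*sin(2*r)/4.
Then F(pi/2) - F(-pi/2) = (5*pi/4) - (-5*pi/4) = 5*pi/2.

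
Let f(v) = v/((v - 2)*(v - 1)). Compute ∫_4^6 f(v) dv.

log(12/5)

Factor the denominator: v**2 - 3*v + 2 = (v - 1)(v - 2).
Partial fractions: v/((v - 2)*(v - 1)) = -1/(v - 1) + 2/(v - 2).
An antiderivative is F(v) = 2*log(v - 2) - log(v - 1).
Then F(6) - F(4) = (log(16/5)) - (log(4/3)) = log(12/5).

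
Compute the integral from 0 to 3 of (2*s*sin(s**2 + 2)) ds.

Let u = s**2 + 2, so du = 2*s ds. When s = 0, u = 2; when s = 3, u = 11.
The integral becomes ∫ sin(u) du from 2 to 11, with antiderivative -cos(u).
Back in s: F(s) = -cos(s**2 + 2).
Then F(3) - F(0) = (-cos(11)) - (-cos(2)) = cos(2) - cos(11).

cos(2) - cos(11)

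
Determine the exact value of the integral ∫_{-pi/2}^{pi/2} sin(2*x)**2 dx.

Use the identity sin^2(2*x) = (1 - cos(4*x))/2.
An antiderivative is F(x) = x/2 - sin(4*x)/8.
Then F(pi/2) - F(-pi/2) = (pi/4) - (-pi/4) = pi/2.

pi/2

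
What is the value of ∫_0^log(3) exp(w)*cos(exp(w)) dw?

Let u = exp(w), so du = exp(w) dw. When w = 0, u = 1; when w = log(3), u = 3.
The integral becomes ∫ cos(u) du from 1 to 3, with antiderivative sin(u).
Back in w: F(w) = sin(exp(w)).
Then F(log(3)) - F(0) = (sin(3)) - (sin(1)) = -sin(1) + sin(3).

-sin(1) + sin(3)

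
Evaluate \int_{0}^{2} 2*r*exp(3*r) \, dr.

2/9 + 10*exp(6)/9

Integrate by parts once (u = r, dv = 2*exp(3*r) dr).
An antiderivative is F(r) = (6*r - 2)*exp(3*r)/9.
Then F(2) - F(0) = (10*exp(6)/9) - (-2/9) = 2/9 + 10*exp(6)/9.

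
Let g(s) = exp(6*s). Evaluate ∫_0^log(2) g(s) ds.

21/2

Let u = exp(s), so du = exp(s) ds. When s = 0, u = 1; when s = log(2), u = 2.
The integral becomes ∫ u**5 du from 1 to 2, with antiderivative u**6/6.
Back in s: F(s) = exp(6*s)/6.
Then F(log(2)) - F(0) = (32/3) - (1/6) = 21/2.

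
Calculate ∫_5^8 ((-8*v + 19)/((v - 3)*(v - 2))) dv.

-5*log(5) + 2*log(2)

Factor the denominator: v**2 - 5*v + 6 = (v - 2)(v - 3).
Partial fractions: (-8*v + 19)/((v - 3)*(v - 2)) = -3/(v - 2) - 5/(v - 3).
An antiderivative is F(v) = -5*log(v - 3) - 3*log(v - 2).
Then F(8) - F(5) = (-5*log(5) - 3*log(3) - 3*log(2)) - (-5*log(2) - 3*log(3)) = -5*log(5) + 2*log(2).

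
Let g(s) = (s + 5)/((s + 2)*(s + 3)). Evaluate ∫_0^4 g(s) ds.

Factor the denominator: s**2 + 5*s + 6 = (s + 3)(s + 2).
Partial fractions: (s + 5)/((s + 2)*(s + 3)) = -2/(s + 3) + 3/(s + 2).
An antiderivative is F(s) = 3*log(s + 2) - 2*log(s + 3).
Then F(4) - F(0) = (-2*log(7) + 3*log(2) + 3*log(3)) - (log(8/9)) = -2*log(7) + 5*log(3).

-2*log(7) + 5*log(3)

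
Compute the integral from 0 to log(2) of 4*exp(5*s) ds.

Let u = exp(s), so du = exp(s) ds. When s = 0, u = 1; when s = log(2), u = 2.
The integral becomes 4·∫ u**4 du from 1 to 2, with antiderivative 4*u**5/5.
Back in s: F(s) = 4*exp(5*s)/5.
Then F(log(2)) - F(0) = (128/5) - (4/5) = 124/5.

124/5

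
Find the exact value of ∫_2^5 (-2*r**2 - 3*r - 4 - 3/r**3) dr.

By the power rule, an antiderivative is F(r) = -2*r**3/3 - 3*r**2/2 - 4*r + 3/(2*r**2).
Then F(5) - F(2) = (-10558/75) - (-455/24) = -24363/200.

-24363/200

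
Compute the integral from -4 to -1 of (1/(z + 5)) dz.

An antiderivative is F(z) = log(z + 5).
Then F(-1) - F(-4) = (log(4)) - (0) = log(4).

log(4)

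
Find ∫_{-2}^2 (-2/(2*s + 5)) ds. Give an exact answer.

An antiderivative is F(s) = -log(2*s + 5).
Then F(2) - F(-2) = (-log(9)) - (0) = -log(9).

-log(9)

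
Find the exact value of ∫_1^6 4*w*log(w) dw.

-35 + 72*log(2) + 72*log(3)

Integrate by parts once (u = ln w, dv = 4*w dw).
An antiderivative is F(w) = w**2*(2*log(w) - 1).
Then F(6) - F(1) = (-36 + 72*log(2) + 72*log(3)) - (-1) = -35 + 72*log(2) + 72*log(3).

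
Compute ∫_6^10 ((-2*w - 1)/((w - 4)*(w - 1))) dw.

-log(15)

Factor the denominator: w**2 - 5*w + 4 = (w - 1)(w - 4).
Partial fractions: (-2*w - 1)/((w - 4)*(w - 1)) = 1/(w - 1) - 3/(w - 4).
An antiderivative is F(w) = -3*log(w - 4) + log(w - 1).
Then F(10) - F(6) = (-log(24)) - (log(5/8)) = -log(15).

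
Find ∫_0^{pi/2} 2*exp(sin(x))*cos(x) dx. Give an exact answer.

-2 + 2*E

Let u = sin(x), so du = cos(x) dx. When x = 0, u = 0; when x = pi/2, u = 1.
The integral becomes 2·∫ exp(u) du from 0 to 1, with antiderivative 2*exp(u).
Back in x: F(x) = 2*exp(sin(x)).
Then F(pi/2) - F(0) = (2*E) - (2) = -2 + 2*E.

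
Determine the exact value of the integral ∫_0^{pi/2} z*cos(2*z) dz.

-1/2

Integrate by parts once (u = z, dv = cos(2*z) dz).
An antiderivative is F(z) = z*sin(2*z)/2 + cos(2*z)/4.
Then F(pi/2) - F(0) = (-1/4) - (1/4) = -1/2.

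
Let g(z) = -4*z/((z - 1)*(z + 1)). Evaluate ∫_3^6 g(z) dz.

-2*log(7) - 2*log(5) + 6*log(2)

Factor the denominator: z**2 - 1 = (z + 1)(z - 1).
Partial fractions: -4*z/((z - 1)*(z + 1)) = -2/(z + 1) - 2/(z - 1).
An antiderivative is F(z) = -2*log(z - 1) - 2*log(z + 1).
Then F(6) - F(3) = (-2*log(7) - 2*log(5)) - (-log(64)) = -2*log(7) - 2*log(5) + 6*log(2).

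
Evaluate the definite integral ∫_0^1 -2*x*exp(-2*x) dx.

(3 - exp(2))*exp(-2)/2

Integrate by parts once (u = x, dv = -2*exp(-2*x) dx).
An antiderivative is F(x) = (2*x + 1)*exp(-2*x)/2.
Then F(1) - F(0) = (3*exp(-2)/2) - (1/2) = (3 - exp(2))*exp(-2)/2.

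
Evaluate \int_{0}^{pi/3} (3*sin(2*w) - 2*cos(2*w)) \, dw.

An antiderivative is F(w) = -sin(2*w) - 3*cos(2*w)/2.
Then F(pi/3) - F(0) = (3/4 - sqrt(3)/2) - (-3/2) = 9/4 - sqrt(3)/2.

9/4 - sqrt(3)/2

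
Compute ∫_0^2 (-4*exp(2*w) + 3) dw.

An antiderivative is F(w) = -2*exp(2*w) + 3*w.
Then F(2) - F(0) = (6 - 2*exp(4)) - (-2) = 8 - 2*exp(4).

8 - 2*exp(4)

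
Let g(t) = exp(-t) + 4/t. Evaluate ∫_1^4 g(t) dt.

-exp(-4) + exp(-1) + 8*log(2)

An antiderivative is F(t) = 4*log(t) - exp(-t).
Then F(4) - F(1) = (-exp(-4) + 8*log(2)) - (-exp(-1)) = -exp(-4) + exp(-1) + 8*log(2).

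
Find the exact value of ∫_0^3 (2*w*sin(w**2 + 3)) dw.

cos(3) - cos(12)

Let u = w**2 + 3, so du = 2*w dw. When w = 0, u = 3; when w = 3, u = 12.
The integral becomes ∫ sin(u) du from 3 to 12, with antiderivative -cos(u).
Back in w: F(w) = -cos(w**2 + 3).
Then F(3) - F(0) = (-cos(12)) - (-cos(3)) = cos(3) - cos(12).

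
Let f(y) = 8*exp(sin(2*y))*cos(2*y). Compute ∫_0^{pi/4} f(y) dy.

Let u = sin(2*y), so du = 2*cos(2*y) dy. When y = 0, u = 0; when y = pi/4, u = 1.
The integral becomes 4·∫ exp(u) du from 0 to 1, with antiderivative 4*exp(u).
Back in y: F(y) = 4*exp(sin(2*y)).
Then F(pi/4) - F(0) = (4*E) - (4) = -4 + 4*E.

-4 + 4*E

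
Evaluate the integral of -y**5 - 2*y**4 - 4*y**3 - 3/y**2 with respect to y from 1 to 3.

By the power rule, an antiderivative is F(y) = -y**6/6 - 2*y**5/5 - y**4 + 3/y.
Then F(3) - F(1) = (-2987/10) - (43/30) = -4502/15.

-4502/15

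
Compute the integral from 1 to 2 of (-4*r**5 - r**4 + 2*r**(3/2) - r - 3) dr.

-107/2 + 16*sqrt(2)/5

By the power rule, an antiderivative is F(r) = -2*r**6/3 + 4*r**(5/2)/5 - r**5/5 - r**2/2 - 3*r.
Then F(2) - F(1) = (-856/15 + 16*sqrt(2)/5) - (-107/30) = -107/2 + 16*sqrt(2)/5.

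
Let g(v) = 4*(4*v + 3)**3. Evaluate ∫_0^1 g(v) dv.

Let u = 4*v + 3, so du = 4 dv. When v = 0, u = 3; when v = 1, u = 7.
The integral becomes ∫ u**3 du from 3 to 7, with antiderivative u**4/4.
Back in v: F(v) = (4*v + 3)**4/4.
Then F(1) - F(0) = (2401/4) - (81/4) = 580.

580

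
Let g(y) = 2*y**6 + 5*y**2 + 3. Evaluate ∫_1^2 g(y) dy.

1070/21

By the power rule, an antiderivative is F(y) = 2*y**7/7 + 5*y**3/3 + 3*y.
Then F(2) - F(1) = (1174/21) - (104/21) = 1070/21.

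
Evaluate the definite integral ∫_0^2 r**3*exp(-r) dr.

Integrate by parts 3 times (u = r^3, dv = exp(-r) dr).
An antiderivative is F(r) = (-r**3 - 3*r**2 - 6*r - 6)*exp(-r).
Then F(2) - F(0) = (-38*exp(-2)) - (-6) = 6 - 38*exp(-2).

6 - 38*exp(-2)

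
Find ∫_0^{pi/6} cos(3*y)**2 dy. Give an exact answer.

pi/12

Use the identity cos^2(3*y) = (1 + cos(6*y))/2.
An antiderivative is F(y) = y/2 + sin(6*y)/12.
Then F(pi/6) - F(0) = (pi/12) - (0) = pi/12.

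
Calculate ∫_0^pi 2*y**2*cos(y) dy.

Integrate by parts twice (u = y^2, dv = 2*cos(y) dy).
An antiderivative is F(y) = 2*y**2*sin(y) + 4*y*cos(y) - 4*sin(y).
Then F(pi) - F(0) = (-4*pi) - (0) = -4*pi.

-4*pi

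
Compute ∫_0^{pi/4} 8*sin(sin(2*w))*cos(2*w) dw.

Let u = sin(2*w), so du = 2*cos(2*w) dw. When w = 0, u = 0; when w = pi/4, u = 1.
The integral becomes 4·∫ sin(u) du from 0 to 1, with antiderivative -4*cos(u).
Back in w: F(w) = -4*cos(sin(2*w)).
Then F(pi/4) - F(0) = (-4*cos(1)) - (-4) = 4 - 4*cos(1).

4 - 4*cos(1)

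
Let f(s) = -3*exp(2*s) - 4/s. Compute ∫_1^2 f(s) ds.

An antiderivative is F(s) = -3*exp(2*s)/2 - 4*log(s).
Then F(2) - F(1) = (-3*exp(4)/2 - log(16)) - (-3*exp(2)/2) = -3*exp(4)/2 - log(16) + 3*exp(2)/2.

-3*exp(4)/2 - log(16) + 3*exp(2)/2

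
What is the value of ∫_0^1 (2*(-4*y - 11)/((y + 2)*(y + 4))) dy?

Factor the denominator: y**2 + 6*y + 8 = (y + 4)(y + 2).
Partial fractions: 2*(-4*y - 11)/((y + 2)*(y + 4)) = -5/(y + 4) - 3/(y + 2).
An antiderivative is F(y) = -3*log(y + 2) - 5*log(y + 4).
Then F(1) - F(0) = (-5*log(5) - 3*log(3)) - (-13*log(2)) = -5*log(5) - 3*log(3) + 13*log(2).

-5*log(5) - 3*log(3) + 13*log(2)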